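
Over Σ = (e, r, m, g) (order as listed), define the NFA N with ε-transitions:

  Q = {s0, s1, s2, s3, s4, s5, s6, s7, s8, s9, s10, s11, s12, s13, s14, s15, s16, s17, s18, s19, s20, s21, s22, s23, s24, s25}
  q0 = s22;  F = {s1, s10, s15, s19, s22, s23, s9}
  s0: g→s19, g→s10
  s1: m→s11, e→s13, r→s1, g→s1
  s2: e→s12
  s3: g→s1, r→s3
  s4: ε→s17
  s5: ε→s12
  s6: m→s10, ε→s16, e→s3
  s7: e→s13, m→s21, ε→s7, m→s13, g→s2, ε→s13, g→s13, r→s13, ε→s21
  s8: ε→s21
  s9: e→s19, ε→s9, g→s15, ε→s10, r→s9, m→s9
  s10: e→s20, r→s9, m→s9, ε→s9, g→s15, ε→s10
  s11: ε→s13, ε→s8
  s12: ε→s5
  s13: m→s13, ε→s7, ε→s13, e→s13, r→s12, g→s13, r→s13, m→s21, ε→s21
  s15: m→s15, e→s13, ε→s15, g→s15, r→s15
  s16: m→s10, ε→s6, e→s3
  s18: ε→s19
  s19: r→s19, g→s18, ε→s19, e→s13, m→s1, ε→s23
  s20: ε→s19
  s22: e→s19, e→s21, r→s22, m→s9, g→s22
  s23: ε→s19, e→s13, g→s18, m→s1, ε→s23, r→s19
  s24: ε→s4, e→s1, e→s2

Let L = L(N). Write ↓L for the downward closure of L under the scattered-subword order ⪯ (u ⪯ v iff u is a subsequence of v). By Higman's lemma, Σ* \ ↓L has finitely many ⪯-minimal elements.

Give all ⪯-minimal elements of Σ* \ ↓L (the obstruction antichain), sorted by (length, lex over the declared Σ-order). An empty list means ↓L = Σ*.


A = [ee, emm, mge].

|Q|=26, |F|=7, |δ|=78 (26 ε).
min D↑ (6 st, q0=0, F={3}): 0:e→1,r→0,m→2,g→0 1:e→3,r→1,m→4,g→1 2:e→1,r→2,m→2,g→5 3:e→3,r→3,m→3,g→3 4:e→3,r→4,m→3,g→4 5:e→3,r→5,m→5,g→5 [Hopcroft].
'ee': |S_i|=[17, 13, 6] end={s12,s13,s2,s21,s5,s7} rej; 2/2 deletions ∈↓L.
'emm': N↓-sim [17, 13, 9, 8] end={s11,s12,s13,s2,s21,s5,s7,s8} — reject; 3/3 single-dels accept.
'mge': N↓-sim [17, 16, 13, 6] end={s12,s13,s2,s21,s5,s7} ∉↓L; 3/3 single-dels accept.
3 obstructions.


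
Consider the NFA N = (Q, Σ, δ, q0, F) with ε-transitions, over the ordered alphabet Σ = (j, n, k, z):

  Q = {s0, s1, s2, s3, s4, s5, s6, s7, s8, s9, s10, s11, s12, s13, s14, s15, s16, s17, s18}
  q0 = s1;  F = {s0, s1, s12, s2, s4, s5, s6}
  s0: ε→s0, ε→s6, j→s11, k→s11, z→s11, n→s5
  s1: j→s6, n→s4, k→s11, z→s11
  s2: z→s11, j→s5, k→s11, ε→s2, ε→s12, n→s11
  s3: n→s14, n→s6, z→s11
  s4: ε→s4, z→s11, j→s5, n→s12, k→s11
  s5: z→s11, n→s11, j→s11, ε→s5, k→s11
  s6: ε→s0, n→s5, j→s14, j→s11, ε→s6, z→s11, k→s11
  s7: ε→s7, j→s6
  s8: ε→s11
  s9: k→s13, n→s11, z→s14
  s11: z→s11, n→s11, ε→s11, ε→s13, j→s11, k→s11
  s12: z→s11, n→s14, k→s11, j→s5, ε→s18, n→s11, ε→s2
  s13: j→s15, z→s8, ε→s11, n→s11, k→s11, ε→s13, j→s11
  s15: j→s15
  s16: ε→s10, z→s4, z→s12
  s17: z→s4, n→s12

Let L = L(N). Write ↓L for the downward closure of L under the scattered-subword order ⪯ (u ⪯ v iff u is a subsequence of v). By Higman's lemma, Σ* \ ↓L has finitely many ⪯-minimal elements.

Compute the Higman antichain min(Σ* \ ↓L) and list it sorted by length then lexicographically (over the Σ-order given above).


A = [k, z, jj, jnn, njn, nnn].

|Q|=19, |F|=7, |δ|=68 (17 ε).
min D↑ (6 st, q0=0, F={3}): 0:j→1,n→2,k→3,z→3 1:j→3,n→4,k→3,z→3 2:j→4,n→5,k→3,z→3 3:j→3,n→3,k→3,z→3 4:j→3,n→3,k→3,z→3 5:j→4,n→3,k→3,z→3.
'k': |S_i|=[13, 4] end={s11,s13,s15,s8} rej; 1/1 del acc.
'z': |S_i|=[13, 4] end={s11,s13,s15,s8} ∉↓L; 1/1 deletions ∈↓L.
'jj': run [13, 8, 5] end={s11,s13,s14,s15,s8} ∉↓L; 2/2 single-dels accept.
'jnn': N↓-sim [13, 8, 5, 4] end={s11,s13,s15,s8} — reject; 3/3 single-dels accept.
'njn': |S_i|=[13, 10, 5, 4] end={s11,s13,s15,s8} ∉↓L; 3/3 single-dels accept.
'nnn': N↓-sim [13, 10, 9, 5] end={s11,s13,s14,s15,s8} — reject; 3/3 single-dels accept.
6 words, ⪯-incomp.


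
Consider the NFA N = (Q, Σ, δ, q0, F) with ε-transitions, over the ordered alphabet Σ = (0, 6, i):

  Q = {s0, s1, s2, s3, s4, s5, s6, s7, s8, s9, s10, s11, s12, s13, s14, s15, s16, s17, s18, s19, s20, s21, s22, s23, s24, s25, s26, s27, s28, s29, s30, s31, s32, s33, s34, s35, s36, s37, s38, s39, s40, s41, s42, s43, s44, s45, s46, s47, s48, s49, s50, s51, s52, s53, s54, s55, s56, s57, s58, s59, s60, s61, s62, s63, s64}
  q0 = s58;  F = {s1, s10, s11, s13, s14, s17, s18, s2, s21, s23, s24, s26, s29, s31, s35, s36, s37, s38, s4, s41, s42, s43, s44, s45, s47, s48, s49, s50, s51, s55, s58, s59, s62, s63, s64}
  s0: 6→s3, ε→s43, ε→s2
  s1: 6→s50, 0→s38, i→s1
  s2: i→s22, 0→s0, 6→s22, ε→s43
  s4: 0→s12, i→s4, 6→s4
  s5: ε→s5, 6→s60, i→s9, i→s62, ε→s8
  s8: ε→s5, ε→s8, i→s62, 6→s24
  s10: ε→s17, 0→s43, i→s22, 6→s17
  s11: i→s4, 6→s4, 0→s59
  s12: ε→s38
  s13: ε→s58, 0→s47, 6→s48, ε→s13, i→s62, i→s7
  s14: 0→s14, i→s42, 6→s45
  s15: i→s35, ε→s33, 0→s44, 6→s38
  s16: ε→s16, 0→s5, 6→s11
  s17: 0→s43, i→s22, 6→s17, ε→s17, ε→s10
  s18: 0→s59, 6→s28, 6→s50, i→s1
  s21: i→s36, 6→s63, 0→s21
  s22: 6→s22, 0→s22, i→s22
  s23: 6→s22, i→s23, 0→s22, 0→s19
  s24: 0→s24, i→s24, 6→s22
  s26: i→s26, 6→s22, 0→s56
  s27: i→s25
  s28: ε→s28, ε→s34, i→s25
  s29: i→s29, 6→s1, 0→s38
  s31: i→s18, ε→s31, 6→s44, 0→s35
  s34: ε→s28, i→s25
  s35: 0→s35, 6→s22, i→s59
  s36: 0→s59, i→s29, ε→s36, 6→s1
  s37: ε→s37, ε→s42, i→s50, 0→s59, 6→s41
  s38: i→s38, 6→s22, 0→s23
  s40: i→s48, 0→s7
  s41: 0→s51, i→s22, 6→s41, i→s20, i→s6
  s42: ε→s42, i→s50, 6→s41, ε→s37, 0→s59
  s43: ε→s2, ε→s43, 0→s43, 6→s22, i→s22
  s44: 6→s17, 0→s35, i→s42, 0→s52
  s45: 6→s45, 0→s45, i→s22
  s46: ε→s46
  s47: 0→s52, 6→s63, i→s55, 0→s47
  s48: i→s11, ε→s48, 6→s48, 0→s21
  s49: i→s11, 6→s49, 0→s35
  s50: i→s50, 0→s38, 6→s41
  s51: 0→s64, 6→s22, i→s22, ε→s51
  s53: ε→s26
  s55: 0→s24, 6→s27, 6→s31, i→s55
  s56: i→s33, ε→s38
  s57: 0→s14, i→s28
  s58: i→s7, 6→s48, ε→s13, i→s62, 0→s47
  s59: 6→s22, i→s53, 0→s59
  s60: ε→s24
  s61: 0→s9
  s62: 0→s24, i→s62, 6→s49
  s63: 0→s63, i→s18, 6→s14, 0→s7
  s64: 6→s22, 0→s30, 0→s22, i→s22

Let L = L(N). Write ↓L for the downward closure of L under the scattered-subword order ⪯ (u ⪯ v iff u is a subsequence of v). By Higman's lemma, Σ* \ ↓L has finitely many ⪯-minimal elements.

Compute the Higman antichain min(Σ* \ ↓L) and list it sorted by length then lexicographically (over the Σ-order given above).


|Q|=65, |F|=35, |δ|=172 (33 ε).
min D↑ (32 st, q0=0, F={16}): 0:0→1,6→2,i→3 1:0→1,6→4,i→5 2:0→6,6→2,i→7 3:0→8,6→9,i→3 4:0→4,6→10,i→11 5:0→8,6→12,i→5 6:0→6,6→4,i→13 7:0→14,6→15,i→15 8:0→8,6→16,i→8 9:0→17,6→9,i→7 10:0→10,6→18,i→19 11:0→14,6→20,i→21 12:0→17,6→22,i→11 13:0→14,6→21,i→23 14:0→14,6→16,i→24 15:0→25,6→15,i→15 16:0→16,6→16,i→16 17:0→17,6→16,i→14 18:0→18,6→18,i→16 19:0→14,6→26,i→20 20:0→25,6→26,i→20 21:0→25,6→20,i→21 22:0→17,6→27,i→19 23:0→25,6→21,i→23 24:0→25,6→16,i→24 25:0→28,6→16,i→25 26:0→29,6→26,i→16 27:0→30,6→27,i→16 28:0→16,6→16,i→28 29:0→31,6→16,i→16 30:0→30,6→16,i→16 31:0→16,6→16,i→16 [Hopcroft].
'i06': N↓-sim [52, 44, 20, 2] end={s22,s3} — reject; 3/3 del acc.
'0666i': N↓-sim [52, 45, 38, 32, 14, 3] end={s20,s22,s6} — reject; 5/5 del acc.
'6i6000': N↓-sim [52, 46, 28, 17, 8, 5, 3] end={s19,s22,s30} ∉↓L; 6/6 deletions ∈↓L.
'6ii000': N↓-sim [52, 46, 28, 20, 10, 5, 3] end={s19,s22,s30} rej; 6/6 del acc.
4 words, ⪯-incomp.

A = [i06, 0666i, 6i6000, 6ii000].


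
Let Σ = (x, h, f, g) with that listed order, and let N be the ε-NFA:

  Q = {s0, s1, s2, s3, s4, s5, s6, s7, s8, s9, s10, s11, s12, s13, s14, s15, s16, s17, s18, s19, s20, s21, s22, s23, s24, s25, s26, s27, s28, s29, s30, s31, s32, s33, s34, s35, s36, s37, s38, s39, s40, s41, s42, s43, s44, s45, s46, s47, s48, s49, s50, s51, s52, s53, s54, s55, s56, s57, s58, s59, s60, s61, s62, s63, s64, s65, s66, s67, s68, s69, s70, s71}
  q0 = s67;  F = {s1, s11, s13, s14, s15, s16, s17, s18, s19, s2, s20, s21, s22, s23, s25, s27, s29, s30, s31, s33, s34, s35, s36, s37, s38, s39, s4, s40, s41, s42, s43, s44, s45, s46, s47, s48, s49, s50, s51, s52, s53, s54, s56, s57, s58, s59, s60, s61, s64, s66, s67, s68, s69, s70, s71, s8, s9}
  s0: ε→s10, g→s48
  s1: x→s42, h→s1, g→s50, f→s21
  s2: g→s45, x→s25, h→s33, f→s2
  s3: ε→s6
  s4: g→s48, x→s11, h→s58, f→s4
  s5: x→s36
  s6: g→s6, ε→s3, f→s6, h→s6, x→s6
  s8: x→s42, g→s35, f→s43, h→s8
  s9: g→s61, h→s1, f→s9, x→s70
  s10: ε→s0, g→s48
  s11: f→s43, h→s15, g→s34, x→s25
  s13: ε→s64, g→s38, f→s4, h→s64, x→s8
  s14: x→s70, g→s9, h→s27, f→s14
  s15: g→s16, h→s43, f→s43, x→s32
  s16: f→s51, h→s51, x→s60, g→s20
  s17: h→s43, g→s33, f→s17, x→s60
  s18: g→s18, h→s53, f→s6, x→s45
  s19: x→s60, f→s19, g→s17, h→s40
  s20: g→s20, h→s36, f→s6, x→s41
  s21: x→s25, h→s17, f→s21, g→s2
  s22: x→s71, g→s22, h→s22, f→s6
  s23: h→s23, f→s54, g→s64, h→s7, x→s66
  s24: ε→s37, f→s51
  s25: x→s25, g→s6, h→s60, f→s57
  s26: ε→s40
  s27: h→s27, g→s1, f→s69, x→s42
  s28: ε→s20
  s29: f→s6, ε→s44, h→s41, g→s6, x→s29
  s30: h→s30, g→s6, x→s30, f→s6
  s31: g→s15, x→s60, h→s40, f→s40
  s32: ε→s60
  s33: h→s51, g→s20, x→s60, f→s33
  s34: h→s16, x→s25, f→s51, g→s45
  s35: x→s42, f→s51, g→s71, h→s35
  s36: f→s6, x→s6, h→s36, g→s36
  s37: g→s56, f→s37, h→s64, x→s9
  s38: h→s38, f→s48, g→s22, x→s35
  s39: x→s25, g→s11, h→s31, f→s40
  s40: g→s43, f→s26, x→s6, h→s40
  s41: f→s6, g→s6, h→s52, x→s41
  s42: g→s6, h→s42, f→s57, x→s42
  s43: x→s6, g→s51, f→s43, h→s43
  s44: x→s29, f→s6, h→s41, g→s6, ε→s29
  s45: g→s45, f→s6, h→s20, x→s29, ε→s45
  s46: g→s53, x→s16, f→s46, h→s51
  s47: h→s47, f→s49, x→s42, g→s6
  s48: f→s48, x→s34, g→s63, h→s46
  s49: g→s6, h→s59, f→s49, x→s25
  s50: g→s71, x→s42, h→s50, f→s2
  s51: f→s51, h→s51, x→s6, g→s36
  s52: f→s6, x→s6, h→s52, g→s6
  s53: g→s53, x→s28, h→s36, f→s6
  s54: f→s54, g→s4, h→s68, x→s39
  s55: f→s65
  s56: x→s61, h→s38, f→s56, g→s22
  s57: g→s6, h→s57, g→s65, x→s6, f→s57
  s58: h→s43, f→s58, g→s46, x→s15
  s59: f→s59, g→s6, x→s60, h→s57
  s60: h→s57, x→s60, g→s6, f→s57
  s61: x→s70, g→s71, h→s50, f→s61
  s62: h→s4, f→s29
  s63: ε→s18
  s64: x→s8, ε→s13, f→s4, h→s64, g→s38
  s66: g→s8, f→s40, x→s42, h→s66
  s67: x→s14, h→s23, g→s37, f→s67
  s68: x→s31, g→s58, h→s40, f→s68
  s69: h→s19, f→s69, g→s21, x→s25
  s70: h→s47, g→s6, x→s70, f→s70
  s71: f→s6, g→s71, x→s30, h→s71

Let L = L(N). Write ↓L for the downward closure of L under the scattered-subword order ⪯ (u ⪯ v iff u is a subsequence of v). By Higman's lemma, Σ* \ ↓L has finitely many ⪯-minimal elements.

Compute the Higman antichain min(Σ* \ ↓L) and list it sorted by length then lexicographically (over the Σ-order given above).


Antichain: [xxg, hxfx, gggf, hfhhx].

|Q|=72, |F|=57, |δ|=255 (14 ε).
min D↑ (56 st, q0=0, F={12}): 0:x→1,h→2,f→0,g→3 1:x→4,h→5,f→1,g→6 2:x→7,h→2,f→8,g→9 3:x→6,h→9,f→3,g→10 4:x→4,h→11,f→4,g→12 5:x→13,h→5,f→14,g→15 6:x→4,h→15,f→6,g→16 7:x→13,h→7,f→17,g→18 8:x→19,h→20,f→8,g→21 9:x→18,h→9,f→21,g→22 10:x→16,h→22,f→10,g→23 11:x→13,h→11,f→24,g→12 12:x→12,h→12,f→12,g→12 13:x→13,h→13,f→25,g→12 14:x→26,h→27,f→14,g→28 15:x→13,h→15,f→28,g→29 16:x→4,h→29,f→16,g→30 17:x→12,h→17,f→17,g→31 18:x→13,h→18,f→31,g→32 19:x→26,h→33,f→17,g→34 20:x→33,h→17,f→20,g→35 21:x→34,h→35,f→21,g→36 22:x→32,h→22,f→36,g→23 23:x→30,h→23,f→12,g→23 24:x→26,h→37,f→24,g→12 25:x→12,h→25,f→25,g→12 26:x→26,h→38,f→25,g→12 27:x→38,h→17,f→27,g→39 28:x→26,h→39,f→28,g→40 29:x→13,h→29,f→40,g→30 30:x→41,h→30,f→12,g→30 31:x→12,h→31,f→31,g→42 32:x→13,h→32,f→42,g→30 33:x→38,h→17,f→17,g→43 34:x→26,h→43,f→31,g→44 35:x→43,h→31,f→35,g→45 36:x→44,h→45,f→36,g→46 37:x→38,h→25,f→37,g→12 38:x→38,h→25,f→25,g→12 39:x→38,h→31,f→39,g→47 40:x→26,h→47,f→40,g→48 41:x→41,h→41,f→12,g→12 42:x→12,h→42,f→42,g→49 43:x→38,h→31,f→31,g→50 44:x→26,h→50,f→42,g→48 45:x→50,h→42,f→45,g→51 46:x→48,h→51,f→12,g→46 47:x→38,h→42,f→47,g→52 48:x→53,h→52,f→12,g→48 49:x→12,h→49,f→12,g→49 50:x→38,h→42,f→42,g→52 51:x→52,h→49,f→12,g→51 52:x→54,h→49,f→12,g→52 53:x→53,h→54,f→12,g→12 54:x→54,h→55,f→12,g→12 55:x→12,h→55,f→12,g→12.
'xxg': |S_i|=[65, 47, 17, 3] end={s3,s6,s65} rej; 3/3 single-dels accept.
'hxfx': |S_i|=[65, 58, 31, 9, 2] end={s3,s6} ∉↓L; 4/4 del acc.
'gggf': N↓-sim [65, 51, 37, 17, 2] end={s3,s6} ∉↓L; 4/4 deletions ∈↓L.
'hfhhx': N↓-sim [65, 58, 42, 26, 10, 2] end={s3,s6} rej; 5/5 deletions ∈↓L.
4 words, ⪯-incomp.


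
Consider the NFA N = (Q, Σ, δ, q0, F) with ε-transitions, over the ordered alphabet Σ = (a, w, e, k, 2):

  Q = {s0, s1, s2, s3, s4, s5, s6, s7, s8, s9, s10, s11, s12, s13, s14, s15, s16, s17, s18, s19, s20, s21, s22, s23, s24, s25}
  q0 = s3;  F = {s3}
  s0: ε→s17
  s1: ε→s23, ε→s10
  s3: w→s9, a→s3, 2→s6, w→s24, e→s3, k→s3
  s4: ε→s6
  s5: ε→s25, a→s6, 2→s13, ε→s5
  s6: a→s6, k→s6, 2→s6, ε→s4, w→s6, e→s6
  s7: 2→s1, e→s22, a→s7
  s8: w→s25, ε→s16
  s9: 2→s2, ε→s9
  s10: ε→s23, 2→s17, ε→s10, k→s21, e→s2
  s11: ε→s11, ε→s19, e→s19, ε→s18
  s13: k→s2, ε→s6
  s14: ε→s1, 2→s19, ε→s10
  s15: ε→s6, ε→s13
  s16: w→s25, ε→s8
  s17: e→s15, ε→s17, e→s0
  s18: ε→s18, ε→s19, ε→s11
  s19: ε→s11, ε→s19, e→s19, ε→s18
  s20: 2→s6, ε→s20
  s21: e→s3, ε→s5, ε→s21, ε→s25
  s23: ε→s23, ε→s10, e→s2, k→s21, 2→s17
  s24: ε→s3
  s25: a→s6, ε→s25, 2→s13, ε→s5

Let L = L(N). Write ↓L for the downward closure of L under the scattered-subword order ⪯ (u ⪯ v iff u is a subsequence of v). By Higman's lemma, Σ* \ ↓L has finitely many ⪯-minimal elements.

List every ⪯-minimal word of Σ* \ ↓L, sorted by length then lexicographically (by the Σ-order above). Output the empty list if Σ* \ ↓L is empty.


Antichain: [2].

|Q|=26, |F|=1, |δ|=71 (36 ε).
min D↑ (2 st, q0=0, F={1}): 0:a→0,w→0,e→0,k→0,2→1 1:a→1,w→1,e→1,k→1,2→1 (ε-aug+det+¬).
'2': |S_i|=[6, 3] end={s2,s4,s6} — reject; 1/1 deletions ∈↓L.
1 minimals (antichain).


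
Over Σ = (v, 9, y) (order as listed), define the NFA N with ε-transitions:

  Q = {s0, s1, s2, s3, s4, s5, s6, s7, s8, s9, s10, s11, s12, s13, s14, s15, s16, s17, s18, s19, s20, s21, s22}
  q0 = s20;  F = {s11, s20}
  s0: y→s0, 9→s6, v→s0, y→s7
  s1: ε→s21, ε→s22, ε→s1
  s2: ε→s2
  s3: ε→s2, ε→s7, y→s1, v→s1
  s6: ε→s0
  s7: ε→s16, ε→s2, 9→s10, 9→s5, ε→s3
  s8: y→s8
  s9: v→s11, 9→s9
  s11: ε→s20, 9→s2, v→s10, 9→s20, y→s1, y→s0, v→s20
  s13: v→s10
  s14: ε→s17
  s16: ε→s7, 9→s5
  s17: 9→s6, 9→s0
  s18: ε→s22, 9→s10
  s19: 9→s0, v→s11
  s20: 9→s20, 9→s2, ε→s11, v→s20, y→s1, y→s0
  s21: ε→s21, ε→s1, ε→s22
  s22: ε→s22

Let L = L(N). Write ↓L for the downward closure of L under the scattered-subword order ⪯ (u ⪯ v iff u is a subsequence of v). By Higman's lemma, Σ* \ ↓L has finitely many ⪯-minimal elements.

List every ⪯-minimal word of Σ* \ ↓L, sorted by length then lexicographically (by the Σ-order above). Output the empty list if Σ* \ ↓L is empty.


|Q|=23, |F|=2, |δ|=48 (19 ε).
min D↑ (2 st, q0=0, F={1}): 0:v→0,9→0,y→1 1:v→1,9→1,y→1 (ε-aug+det+¬).
'y': |S_i|=[13, 11] end={s0,s1,s10,s16,s2,s21,s22,s3,s5,s6,s7} ∉↓L; 1/1 deletions ∈↓L.
1 minimals (antichain).

Antichain: [y].


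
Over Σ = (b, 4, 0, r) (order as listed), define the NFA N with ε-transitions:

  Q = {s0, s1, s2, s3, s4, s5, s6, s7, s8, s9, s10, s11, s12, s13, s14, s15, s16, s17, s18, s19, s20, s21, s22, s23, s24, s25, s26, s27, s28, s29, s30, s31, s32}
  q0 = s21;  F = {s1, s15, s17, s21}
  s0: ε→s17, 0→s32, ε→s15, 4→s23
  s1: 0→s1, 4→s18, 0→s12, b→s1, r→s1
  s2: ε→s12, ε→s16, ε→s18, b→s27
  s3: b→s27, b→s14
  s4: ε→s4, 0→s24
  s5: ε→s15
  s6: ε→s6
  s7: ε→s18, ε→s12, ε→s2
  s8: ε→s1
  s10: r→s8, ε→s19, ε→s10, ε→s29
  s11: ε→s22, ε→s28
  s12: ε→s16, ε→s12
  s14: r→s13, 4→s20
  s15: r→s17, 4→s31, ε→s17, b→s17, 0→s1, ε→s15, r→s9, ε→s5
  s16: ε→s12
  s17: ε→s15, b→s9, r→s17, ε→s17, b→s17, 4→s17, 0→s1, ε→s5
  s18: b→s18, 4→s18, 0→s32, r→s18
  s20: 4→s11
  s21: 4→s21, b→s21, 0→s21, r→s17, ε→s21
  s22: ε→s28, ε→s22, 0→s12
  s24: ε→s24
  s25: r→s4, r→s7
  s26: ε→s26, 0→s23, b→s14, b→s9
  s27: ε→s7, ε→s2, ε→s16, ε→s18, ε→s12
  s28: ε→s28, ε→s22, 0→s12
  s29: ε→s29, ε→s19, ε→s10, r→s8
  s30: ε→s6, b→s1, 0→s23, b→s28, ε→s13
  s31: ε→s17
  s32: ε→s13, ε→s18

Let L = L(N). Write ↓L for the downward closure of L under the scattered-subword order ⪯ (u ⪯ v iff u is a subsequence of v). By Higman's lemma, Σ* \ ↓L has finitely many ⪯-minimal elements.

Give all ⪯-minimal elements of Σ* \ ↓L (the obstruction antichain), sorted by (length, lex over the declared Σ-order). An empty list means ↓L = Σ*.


Antichain: [r04].

|Q|=33, |F|=4, |δ|=90 (46 ε).
min D↑ (4 st, q0=0, F={3}): 0:b→0,4→0,0→0,r→1 1:b→1,4→1,0→2,r→1 2:b→2,4→3,0→2,r→2 3:b→3,4→3,0→3,r→3.
'r04': |S_i|=[12, 11, 6, 3] end={s13,s18,s32} — reject; 3/3 single-dels accept.
1 words, ⪯-incomp.


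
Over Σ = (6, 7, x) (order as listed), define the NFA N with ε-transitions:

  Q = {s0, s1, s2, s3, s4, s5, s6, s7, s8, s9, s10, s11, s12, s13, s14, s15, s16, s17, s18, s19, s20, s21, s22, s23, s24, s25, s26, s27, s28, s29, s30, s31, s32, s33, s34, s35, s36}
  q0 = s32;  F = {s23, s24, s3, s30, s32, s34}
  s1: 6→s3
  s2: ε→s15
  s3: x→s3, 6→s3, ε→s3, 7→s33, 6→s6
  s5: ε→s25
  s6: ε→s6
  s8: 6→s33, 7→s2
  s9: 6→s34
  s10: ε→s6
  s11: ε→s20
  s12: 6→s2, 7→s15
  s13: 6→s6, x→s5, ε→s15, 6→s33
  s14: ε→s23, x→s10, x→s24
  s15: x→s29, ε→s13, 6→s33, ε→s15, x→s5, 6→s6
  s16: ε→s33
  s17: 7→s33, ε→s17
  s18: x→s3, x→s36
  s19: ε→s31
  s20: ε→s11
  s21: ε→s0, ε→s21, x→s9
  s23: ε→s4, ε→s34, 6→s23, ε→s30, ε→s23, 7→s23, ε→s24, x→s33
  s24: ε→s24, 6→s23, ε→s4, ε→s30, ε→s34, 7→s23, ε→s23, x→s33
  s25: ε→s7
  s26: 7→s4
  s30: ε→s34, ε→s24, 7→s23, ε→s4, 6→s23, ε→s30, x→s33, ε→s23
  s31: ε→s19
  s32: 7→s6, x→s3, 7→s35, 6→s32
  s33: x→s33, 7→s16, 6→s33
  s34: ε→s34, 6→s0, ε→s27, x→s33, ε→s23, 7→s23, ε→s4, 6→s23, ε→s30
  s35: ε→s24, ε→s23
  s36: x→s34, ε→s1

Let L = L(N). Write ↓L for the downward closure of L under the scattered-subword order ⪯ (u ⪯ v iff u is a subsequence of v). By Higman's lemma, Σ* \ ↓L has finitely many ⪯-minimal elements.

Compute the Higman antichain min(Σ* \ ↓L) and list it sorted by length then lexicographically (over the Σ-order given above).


|Q|=37, |F|=6, |δ|=86 (41 ε).
min D↑ (4 st, q0=0, F={3}): 0:6→0,7→1,x→2 1:6→1,7→1,x→3 2:6→2,7→3,x→2 3:6→3,7→3,x→3.
'7x': run [13, 11, 2] end={s16,s33} ∉↓L; 2/2 single-dels accept.
'x7': N↓-sim [13, 4, 2] end={s16,s33} ∉↓L; 2/2 del acc.
2 minimals (antichain).

Antichain: [7x, x7].


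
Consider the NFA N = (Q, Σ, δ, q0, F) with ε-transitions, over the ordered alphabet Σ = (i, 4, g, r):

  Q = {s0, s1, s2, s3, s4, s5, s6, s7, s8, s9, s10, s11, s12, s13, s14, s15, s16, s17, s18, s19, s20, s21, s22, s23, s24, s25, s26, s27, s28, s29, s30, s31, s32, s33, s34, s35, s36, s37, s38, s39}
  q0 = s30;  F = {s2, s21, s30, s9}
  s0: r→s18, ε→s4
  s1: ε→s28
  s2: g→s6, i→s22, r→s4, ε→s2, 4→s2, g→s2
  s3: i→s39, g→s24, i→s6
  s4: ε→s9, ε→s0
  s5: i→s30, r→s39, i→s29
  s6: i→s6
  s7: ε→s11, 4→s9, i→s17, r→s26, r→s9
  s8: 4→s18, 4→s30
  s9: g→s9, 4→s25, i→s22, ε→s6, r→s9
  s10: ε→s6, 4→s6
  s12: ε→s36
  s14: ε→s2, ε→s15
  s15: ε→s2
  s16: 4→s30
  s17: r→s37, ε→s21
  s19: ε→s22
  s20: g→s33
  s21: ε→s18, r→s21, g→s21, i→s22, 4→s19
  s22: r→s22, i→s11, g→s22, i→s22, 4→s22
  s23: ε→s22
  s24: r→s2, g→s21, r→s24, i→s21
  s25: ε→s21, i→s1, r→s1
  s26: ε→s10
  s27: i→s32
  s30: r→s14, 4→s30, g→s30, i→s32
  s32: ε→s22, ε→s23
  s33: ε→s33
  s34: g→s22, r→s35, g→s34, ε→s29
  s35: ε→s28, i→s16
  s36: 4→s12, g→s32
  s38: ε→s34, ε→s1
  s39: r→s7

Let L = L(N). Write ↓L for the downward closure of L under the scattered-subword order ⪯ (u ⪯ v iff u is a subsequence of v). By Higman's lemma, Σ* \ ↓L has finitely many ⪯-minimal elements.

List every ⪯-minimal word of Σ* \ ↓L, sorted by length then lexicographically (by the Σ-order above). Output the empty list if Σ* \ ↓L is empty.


|Q|=40, |F|=4, |δ|=79 (25 ε).
min D↑ (5 st, q0=0, F={1}): 0:i→1,4→0,g→0,r→2 1:i→1,4→1,g→1,r→1 2:i→1,4→2,g→2,r→3 3:i→1,4→4,g→3,r→3 4:i→1,4→1,g→4,r→4 (ε-aug+det+¬).
'i': |S_i|=[18, 7] end={s1,s11,s22,s23,s28,s32,s6} — reject; 1/1 single-dels accept.
'rr44': N↓-sim [18, 15, 12, 8, 3] end={s11,s19,s22} rej; 4/4 single-dels accept.
2 words, ⪯-incomp.

A = [i, rr44].


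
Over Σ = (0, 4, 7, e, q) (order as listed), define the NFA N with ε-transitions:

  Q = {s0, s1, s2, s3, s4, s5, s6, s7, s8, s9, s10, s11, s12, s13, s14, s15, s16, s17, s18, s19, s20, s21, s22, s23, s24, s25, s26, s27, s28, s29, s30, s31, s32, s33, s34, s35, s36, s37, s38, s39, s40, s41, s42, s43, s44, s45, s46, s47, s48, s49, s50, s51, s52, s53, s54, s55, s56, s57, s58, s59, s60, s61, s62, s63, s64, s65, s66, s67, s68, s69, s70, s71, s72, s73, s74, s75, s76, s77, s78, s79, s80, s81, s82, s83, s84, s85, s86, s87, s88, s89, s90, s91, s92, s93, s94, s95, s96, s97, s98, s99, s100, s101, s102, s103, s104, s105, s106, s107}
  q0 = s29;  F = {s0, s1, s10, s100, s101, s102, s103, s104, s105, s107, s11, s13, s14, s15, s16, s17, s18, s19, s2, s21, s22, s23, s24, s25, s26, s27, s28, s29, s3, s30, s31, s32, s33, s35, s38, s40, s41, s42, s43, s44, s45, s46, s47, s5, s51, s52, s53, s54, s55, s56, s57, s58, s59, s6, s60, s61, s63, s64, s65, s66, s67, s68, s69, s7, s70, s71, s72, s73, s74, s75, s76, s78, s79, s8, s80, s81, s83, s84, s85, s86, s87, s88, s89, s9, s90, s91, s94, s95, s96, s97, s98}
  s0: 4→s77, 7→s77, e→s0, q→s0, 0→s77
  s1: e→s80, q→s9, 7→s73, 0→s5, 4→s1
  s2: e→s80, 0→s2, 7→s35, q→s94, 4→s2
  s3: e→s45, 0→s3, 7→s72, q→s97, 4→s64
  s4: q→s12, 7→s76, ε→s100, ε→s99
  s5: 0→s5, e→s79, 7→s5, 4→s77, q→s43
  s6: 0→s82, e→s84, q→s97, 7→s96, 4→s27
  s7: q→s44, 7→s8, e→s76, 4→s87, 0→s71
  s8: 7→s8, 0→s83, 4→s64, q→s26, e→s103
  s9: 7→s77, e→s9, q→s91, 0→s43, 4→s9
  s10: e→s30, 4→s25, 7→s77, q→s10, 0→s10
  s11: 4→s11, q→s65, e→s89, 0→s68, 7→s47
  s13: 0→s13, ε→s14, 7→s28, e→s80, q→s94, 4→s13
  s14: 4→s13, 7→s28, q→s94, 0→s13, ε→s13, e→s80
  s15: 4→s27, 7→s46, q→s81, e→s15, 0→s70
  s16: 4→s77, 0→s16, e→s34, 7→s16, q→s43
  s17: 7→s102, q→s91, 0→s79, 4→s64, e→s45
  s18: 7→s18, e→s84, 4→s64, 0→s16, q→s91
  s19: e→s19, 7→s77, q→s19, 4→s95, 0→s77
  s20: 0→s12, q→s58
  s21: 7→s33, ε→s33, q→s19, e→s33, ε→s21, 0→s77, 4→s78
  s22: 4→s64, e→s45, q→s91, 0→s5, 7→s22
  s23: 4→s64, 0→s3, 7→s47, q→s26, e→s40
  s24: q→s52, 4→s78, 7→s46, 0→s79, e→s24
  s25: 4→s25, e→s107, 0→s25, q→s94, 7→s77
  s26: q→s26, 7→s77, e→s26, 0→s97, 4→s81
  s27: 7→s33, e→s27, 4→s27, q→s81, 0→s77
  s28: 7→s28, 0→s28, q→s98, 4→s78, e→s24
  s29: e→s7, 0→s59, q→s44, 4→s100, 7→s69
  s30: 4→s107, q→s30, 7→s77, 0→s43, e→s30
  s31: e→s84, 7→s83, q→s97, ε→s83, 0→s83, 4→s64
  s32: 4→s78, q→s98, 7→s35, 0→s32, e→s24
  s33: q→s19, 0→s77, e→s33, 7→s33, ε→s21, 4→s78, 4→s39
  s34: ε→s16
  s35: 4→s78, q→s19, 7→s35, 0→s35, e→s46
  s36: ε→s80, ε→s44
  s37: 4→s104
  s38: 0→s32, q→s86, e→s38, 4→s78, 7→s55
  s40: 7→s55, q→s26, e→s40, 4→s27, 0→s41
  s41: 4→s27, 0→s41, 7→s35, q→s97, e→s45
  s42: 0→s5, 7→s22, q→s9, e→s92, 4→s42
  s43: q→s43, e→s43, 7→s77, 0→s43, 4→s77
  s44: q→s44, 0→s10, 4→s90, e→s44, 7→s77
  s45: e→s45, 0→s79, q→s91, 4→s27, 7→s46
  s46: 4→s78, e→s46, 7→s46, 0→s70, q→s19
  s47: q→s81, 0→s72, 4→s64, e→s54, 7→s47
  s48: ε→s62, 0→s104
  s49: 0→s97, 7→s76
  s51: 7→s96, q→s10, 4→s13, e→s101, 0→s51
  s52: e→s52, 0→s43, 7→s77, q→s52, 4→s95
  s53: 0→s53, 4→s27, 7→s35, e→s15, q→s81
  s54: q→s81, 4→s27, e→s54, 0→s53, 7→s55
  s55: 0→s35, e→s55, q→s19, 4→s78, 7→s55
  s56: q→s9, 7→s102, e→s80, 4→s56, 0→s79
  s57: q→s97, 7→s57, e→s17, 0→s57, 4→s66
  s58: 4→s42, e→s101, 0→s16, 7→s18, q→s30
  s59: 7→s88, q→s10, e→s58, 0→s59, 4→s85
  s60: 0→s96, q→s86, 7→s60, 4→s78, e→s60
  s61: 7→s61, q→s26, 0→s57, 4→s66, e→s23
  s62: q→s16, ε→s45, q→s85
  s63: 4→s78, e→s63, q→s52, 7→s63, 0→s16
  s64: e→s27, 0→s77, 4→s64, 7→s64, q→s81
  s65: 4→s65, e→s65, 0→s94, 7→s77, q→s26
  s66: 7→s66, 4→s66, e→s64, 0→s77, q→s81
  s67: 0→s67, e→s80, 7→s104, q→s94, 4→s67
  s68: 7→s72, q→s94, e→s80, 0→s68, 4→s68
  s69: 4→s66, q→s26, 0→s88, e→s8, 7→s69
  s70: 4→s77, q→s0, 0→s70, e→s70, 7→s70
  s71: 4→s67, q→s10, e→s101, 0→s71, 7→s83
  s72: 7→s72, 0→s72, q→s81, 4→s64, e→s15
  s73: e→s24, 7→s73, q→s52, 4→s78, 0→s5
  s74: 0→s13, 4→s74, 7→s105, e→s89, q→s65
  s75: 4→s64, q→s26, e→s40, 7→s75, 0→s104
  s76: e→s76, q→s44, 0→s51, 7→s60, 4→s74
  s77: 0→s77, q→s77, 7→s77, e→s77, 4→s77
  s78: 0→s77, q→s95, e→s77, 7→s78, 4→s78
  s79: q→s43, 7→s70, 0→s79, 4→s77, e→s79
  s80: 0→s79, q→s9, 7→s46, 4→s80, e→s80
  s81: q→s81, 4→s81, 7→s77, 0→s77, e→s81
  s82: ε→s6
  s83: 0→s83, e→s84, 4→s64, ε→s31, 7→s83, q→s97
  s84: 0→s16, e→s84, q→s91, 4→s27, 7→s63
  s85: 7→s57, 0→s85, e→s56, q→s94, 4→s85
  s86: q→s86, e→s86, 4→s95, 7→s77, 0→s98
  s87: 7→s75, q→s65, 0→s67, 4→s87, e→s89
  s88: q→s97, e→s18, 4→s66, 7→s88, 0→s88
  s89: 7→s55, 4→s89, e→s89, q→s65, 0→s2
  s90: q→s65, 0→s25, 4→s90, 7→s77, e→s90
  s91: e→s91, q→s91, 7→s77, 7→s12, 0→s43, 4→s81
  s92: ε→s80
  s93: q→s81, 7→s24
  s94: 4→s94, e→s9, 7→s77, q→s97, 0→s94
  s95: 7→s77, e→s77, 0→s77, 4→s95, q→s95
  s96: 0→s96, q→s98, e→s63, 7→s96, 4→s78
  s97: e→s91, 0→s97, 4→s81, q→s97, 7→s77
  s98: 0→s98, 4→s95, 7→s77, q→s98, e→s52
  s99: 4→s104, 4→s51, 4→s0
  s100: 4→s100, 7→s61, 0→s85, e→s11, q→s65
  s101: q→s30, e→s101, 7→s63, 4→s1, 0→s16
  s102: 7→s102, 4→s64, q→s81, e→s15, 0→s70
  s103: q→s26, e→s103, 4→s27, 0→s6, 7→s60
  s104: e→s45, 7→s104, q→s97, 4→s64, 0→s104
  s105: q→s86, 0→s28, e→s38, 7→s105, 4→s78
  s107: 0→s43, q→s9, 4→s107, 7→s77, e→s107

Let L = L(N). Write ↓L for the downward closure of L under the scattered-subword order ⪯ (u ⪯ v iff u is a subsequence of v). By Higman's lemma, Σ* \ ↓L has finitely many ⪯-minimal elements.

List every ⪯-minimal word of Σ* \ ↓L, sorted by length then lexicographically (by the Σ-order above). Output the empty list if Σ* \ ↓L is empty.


A = [q7, 740, 0e04, 4e7q0, 4qq40, ee74e].

|Q|=108, |F|=91, |δ|=493 (16 ε).
min D↑ (89 st, q0=0, F={20}): 0:0→1,4→2,7→3,e→4,q→5 1:0→1,4→6,7→7,e→8,q→9 2:0→6,4→2,7→10,e→11,q→12 3:0→7,4→13,7→3,e→14,q→15 4:0→16,4→17,7→14,e→18,q→5 5:0→9,4→19,7→20,e→5,q→5 6:0→6,4→6,7→21,e→22,q→23 7:0→7,4→13,7→7,e→24,q→25 8:0→26,4→27,7→24,e→28,q→29 9:0→9,4→30,7→20,e→29,q→9 10:0→21,4→13,7→10,e→31,q→15 11:0→32,4→11,7→33,e→34,q→12 12:0→23,4→12,7→20,e→12,q→15 13:0→20,4→13,7→13,e→35,q→36 14:0→37,4→35,7→14,e→38,q→15 15:0→25,4→36,7→20,e→15,q→15 16:0→16,4→39,7→37,e→28,q→9 17:0→39,4→17,7→40,e→34,q→12 18:0→41,4→42,7→43,e→18,q→5 19:0→30,4→19,7→20,e→19,q→12 20:0→20,4→20,7→20,e→20,q→20 21:0→21,4→13,7→21,e→44,q→25 22:0→45,4→22,7→46,e→47,q→48 23:0→23,4→23,7→20,e→48,q→25 24:0→26,4→35,7→24,e→49,q→50 25:0→25,4→36,7→20,e→50,q→25 26:0→26,4→20,7→26,e→26,q→51 27:0→52,4→27,7→53,e→47,q→48 28:0→26,4→54,7→55,e→28,q→29 29:0→51,4→56,7→20,e→29,q→29 30:0→30,4→30,7→20,e→56,q→23 31:0→57,4→35,7→33,e→58,q→15 32:0→32,4→32,7→59,e→47,q→23 33:0→59,4→35,7→33,e→60,q→36 34:0→61,4→34,7→62,e→34,q→12 35:0→20,4→35,7→35,e→63,q→36 36:0→20,4→36,7→20,e→36,q→36 37:0→37,4→35,7→37,e→49,q→25 38:0→64,4→63,7→43,e→38,q→15 39:0→39,4→39,7→65,e→47,q→23 40:0→65,4→35,7→40,e→58,q→15 41:0→41,4→66,7→67,e→28,q→9 42:0→66,4→42,7→68,e→34,q→12 43:0→67,4→69,7→43,e→43,q→70 44:0→45,4→35,7→46,e→71,q→50 45:0→45,4→20,7→72,e→45,q→51 46:0→72,4→35,7→46,e→73,q→36 47:0→45,4→47,7→74,e→47,q→48 48:0→51,4→48,7→20,e→48,q→50 49:0→26,4→63,7→55,e→49,q→50 50:0→51,4→36,7→20,e→50,q→50 51:0→51,4→20,7→20,e→51,q→51 52:0→52,4→20,7→52,e→45,q→51 53:0→52,4→35,7→53,e→71,q→50 54:0→52,4→54,7→75,e→47,q→48 55:0→26,4→69,7→55,e→55,q→76 56:0→51,4→56,7→20,e→56,q→48 57:0→57,4→35,7→59,e→71,q→25 58:0→77,4→63,7→62,e→58,q→15 59:0→59,4→35,7→59,e→73,q→36 60:0→78,4→63,7→62,e→60,q→36 61:0→61,4→61,7→79,e→47,q→23 62:0→79,4→69,7→62,e→62,q→80 63:0→20,4→63,7→81,e→63,q→36 64:0→64,4→63,7→67,e→49,q→25 65:0→65,4→35,7→65,e→71,q→25 66:0→66,4→66,7→82,e→47,q→23 67:0→67,4→69,7→67,e→55,q→83 68:0→82,4→69,7→68,e→84,q→70 69:0→20,4→69,7→69,e→20,q→85 70:0→83,4→85,7→20,e→70,q→70 71:0→45,4→63,7→74,e→71,q→50 72:0→72,4→20,7→72,e→72,q→86 73:0→72,4→63,7→74,e→73,q→36 74:0→72,4→69,7→74,e→74,q→80 75:0→52,4→69,7→75,e→87,q→76 76:0→51,4→85,7→20,e→76,q→76 77:0→77,4→63,7→79,e→71,q→25 78:0→78,4→63,7→79,e→73,q→36 79:0→79,4→69,7→79,e→74,q→80 80:0→20,4→85,7→20,e→80,q→80 81:0→20,4→69,7→81,e→81,q→80 82:0→82,4→69,7→82,e→87,q→83 83:0→83,4→85,7→20,e→76,q→83 84:0→88,4→69,7→62,e→84,q→70 85:0→20,4→85,7→20,e→20,q→85 86:0→20,4→20,7→20,e→86,q→86 87:0→45,4→69,7→74,e→87,q→76 88:0→88,4→69,7→79,e→87,q→83 [Hopcroft].
'q7': |S_i|=[97, 22, 2] end={s12,s77} ∉↓L; 2/2 deletions ∈↓L.
'740': run [97, 64, 11, 1] end={s77} — reject; 3/3 del acc.
'0e04': run [97, 71, 41, 8, 1] end={s77} ∉↓L; 4/4 single-dels accept.
'4e7q0': |S_i|=[97, 71, 52, 22, 5, 1] end={s77} rej; 5/5 del acc.
'4qq40': N↓-sim [97, 71, 16, 13, 3, 1] end={s77} rej; 5/5 del acc.
'ee74e': |S_i|=[97, 88, 65, 30, 4, 1] end={s77} ∉↓L; 5/5 deletions ∈↓L.
6 obstructions.


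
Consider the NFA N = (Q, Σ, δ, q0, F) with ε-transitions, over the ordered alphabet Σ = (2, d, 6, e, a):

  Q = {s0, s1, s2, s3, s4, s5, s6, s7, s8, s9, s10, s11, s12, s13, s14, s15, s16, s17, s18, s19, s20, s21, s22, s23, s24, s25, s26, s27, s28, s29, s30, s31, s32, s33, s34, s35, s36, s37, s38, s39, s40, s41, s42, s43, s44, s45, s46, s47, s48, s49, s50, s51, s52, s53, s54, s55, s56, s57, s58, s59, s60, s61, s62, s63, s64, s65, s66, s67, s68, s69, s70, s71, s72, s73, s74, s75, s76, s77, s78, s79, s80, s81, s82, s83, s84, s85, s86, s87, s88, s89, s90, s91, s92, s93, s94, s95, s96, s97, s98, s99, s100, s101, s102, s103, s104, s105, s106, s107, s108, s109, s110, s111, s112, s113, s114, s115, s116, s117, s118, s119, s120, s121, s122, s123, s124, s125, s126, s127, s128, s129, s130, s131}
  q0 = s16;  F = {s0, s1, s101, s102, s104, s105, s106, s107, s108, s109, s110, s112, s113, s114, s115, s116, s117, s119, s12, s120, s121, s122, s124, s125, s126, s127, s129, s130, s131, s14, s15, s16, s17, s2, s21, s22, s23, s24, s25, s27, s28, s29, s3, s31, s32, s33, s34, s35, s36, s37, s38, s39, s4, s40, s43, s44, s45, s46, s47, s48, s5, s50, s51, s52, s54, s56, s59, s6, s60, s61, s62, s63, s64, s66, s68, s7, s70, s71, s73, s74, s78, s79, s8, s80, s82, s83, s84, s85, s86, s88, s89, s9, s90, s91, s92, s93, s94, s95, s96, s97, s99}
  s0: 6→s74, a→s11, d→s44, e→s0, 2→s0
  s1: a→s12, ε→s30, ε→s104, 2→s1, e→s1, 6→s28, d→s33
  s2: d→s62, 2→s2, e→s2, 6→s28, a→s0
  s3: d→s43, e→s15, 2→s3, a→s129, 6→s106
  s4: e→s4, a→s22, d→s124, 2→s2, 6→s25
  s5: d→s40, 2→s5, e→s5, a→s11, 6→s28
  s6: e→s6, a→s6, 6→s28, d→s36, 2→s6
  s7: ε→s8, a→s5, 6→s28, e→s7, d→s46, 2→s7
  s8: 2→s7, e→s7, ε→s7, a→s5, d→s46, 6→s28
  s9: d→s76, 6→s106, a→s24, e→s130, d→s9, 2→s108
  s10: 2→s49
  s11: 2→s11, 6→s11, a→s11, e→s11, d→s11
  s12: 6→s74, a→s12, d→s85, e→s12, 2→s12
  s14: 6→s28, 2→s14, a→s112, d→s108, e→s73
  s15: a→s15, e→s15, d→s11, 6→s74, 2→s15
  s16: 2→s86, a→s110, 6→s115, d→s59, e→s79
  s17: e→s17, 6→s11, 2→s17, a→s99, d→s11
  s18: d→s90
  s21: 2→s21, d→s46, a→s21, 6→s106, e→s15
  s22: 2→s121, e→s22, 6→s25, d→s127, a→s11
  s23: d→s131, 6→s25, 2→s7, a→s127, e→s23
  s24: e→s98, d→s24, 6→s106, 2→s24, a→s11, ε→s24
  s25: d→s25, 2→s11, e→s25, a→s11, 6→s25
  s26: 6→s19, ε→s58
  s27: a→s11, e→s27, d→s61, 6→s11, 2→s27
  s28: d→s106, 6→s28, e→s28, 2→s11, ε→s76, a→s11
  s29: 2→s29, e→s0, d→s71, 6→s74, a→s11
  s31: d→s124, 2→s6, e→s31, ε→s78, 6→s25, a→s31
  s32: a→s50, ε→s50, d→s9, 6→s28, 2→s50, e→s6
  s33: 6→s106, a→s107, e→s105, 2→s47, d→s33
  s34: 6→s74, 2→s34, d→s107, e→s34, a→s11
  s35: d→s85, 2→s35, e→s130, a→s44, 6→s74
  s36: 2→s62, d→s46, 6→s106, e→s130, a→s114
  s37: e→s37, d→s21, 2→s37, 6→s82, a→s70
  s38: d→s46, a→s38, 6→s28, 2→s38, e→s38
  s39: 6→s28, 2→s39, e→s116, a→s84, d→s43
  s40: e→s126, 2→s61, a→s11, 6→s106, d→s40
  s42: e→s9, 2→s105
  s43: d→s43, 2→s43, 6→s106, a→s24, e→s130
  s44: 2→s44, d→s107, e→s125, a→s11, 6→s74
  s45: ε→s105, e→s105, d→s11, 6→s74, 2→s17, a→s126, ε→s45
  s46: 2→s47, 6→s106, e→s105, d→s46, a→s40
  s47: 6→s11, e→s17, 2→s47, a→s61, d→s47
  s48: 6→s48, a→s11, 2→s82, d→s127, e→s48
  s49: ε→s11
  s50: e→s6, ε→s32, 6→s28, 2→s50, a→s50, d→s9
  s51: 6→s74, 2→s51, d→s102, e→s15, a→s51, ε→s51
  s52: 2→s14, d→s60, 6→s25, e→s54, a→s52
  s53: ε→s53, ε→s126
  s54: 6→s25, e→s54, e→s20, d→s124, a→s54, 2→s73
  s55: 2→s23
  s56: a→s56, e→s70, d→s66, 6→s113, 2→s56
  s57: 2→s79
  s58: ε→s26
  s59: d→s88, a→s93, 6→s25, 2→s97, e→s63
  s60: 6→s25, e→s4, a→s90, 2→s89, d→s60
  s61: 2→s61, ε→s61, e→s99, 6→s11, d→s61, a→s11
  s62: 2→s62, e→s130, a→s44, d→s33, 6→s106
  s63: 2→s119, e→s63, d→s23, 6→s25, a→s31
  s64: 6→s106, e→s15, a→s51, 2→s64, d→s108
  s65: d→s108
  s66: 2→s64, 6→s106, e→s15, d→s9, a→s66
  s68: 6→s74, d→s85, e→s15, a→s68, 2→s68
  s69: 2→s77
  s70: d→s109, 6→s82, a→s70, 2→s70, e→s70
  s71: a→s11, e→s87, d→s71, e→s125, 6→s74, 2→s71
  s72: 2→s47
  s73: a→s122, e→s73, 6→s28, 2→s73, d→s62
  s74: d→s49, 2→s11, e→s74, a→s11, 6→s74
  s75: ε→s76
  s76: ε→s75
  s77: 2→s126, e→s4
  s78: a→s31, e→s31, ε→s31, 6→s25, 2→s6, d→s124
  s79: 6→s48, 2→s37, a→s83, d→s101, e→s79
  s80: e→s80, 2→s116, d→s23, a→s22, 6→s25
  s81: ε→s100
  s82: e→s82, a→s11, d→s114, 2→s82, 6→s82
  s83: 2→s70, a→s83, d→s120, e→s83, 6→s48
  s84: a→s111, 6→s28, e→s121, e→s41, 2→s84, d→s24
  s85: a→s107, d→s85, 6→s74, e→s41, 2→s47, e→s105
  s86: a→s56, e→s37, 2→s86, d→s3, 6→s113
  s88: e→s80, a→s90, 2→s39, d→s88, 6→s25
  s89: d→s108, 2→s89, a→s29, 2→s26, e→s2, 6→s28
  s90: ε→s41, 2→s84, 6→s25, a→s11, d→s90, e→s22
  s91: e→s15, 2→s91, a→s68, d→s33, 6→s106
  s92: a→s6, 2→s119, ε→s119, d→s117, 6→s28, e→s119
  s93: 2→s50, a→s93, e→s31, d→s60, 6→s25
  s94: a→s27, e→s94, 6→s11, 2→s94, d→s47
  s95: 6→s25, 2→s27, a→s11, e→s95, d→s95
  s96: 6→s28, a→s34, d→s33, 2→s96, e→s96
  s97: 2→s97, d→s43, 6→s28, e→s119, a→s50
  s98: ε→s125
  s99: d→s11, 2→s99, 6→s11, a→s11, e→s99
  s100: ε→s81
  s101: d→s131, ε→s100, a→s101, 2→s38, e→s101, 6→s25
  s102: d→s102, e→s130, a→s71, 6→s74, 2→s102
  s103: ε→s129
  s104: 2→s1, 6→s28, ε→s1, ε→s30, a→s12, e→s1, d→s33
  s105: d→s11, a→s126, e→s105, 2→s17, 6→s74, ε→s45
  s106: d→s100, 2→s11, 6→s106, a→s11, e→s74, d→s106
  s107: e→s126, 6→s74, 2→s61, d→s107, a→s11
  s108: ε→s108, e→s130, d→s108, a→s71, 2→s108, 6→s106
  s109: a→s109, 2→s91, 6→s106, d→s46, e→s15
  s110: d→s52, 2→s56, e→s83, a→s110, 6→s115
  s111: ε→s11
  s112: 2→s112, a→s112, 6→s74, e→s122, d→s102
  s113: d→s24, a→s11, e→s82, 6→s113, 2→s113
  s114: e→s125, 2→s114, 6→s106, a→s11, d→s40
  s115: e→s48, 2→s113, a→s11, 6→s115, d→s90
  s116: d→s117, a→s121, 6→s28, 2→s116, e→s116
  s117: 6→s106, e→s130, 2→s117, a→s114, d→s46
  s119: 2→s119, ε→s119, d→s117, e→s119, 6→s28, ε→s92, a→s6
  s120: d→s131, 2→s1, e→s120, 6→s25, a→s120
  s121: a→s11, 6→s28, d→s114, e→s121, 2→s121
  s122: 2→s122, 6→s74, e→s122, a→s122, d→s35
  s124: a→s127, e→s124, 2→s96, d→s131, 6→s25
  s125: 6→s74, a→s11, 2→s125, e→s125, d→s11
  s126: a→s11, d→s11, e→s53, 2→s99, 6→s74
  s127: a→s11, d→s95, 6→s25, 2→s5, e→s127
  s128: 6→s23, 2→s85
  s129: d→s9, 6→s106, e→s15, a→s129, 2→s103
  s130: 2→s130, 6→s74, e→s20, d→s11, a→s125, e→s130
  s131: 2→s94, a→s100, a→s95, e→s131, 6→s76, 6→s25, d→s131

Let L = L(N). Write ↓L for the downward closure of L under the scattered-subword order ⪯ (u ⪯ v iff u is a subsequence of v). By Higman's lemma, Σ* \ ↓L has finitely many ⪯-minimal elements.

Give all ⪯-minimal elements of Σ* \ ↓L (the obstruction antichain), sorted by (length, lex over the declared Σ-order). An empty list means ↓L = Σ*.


A = [6a, d62, 2ded, ddaa, edd26, ad2a6d].

|Q|=132, |F|=101, |δ|=569 (35 ε).
min D↑ (96 st, q0=0, F={17}): 0:2→1,d→2,6→3,e→4,a→5 1:2→1,d→6,6→7,e→8,a→9 2:2→10,d→11,6→12,e→13,a→14 3:2→7,d→15,6→3,e→16,a→17 4:2→8,d→18,6→16,e→4,a→19 5:2→9,d→20,6→3,e→19,a→5 6:2→6,d→21,6→22,e→23,a→24 7:2→7,d→25,6→7,e→26,a→17 8:2→8,d→27,6→26,e→8,a→28 9:2→9,d→29,6→7,e→28,a→9 10:2→10,d→21,6→30,e→31,a→32 11:2→33,d→11,6→12,e→34,a→15 12:2→17,d→12,6→12,e→12,a→17 13:2→31,d→35,6→12,e→13,a→36 14:2→32,d→37,6→12,e→36,a→14 15:2→38,d→15,6→12,e→39,a→17 16:2→26,d→40,6→16,e→16,a→17 17:2→17,d→17,6→17,e→17,a→17 18:2→41,d→42,6→12,e→18,a→18 19:2→28,d→43,6→16,e→19,a→19 20:2→44,d→37,6→12,e→45,a→20 21:2→21,d→21,6→22,e→46,a→25 22:2→17,d→22,6→22,e→47,a→17 23:2→23,d→17,6→47,e→23,a→23 24:2→24,d→48,6→22,e→23,a→24 25:2→25,d→25,6→22,e→49,a→17 26:2→26,d→50,6→26,e→26,a→17 27:2→27,d→51,6→22,e→23,a→27 28:2→28,d→52,6→26,e→28,a→28 29:2→53,d→48,6→22,e→23,a→29 30:2→17,d→22,6→30,e→30,a→17 31:2→31,d→54,6→30,e→31,a→55 32:2→32,d→48,6→30,e→55,a→32 33:2→33,d→21,6→30,e→56,a→38 34:2→56,d→35,6→12,e→34,a→39 35:2→57,d→42,6→12,e→35,a→40 36:2→55,d→58,6→12,e→36,a→36 37:2→59,d→37,6→12,e→60,a→15 38:2→38,d→25,6→30,e→61,a→17 39:2→61,d→40,6→12,e→39,a→17 40:2→62,d→63,6→12,e→40,a→17 41:2→41,d→51,6→30,e→41,a→41 42:2→64,d→42,6→12,e→42,a→63 43:2→65,d→42,6→12,e→43,a→43 44:2→44,d→66,6→30,e→67,a→68 45:2→67,d→58,6→12,e→45,a→45 46:2→46,d→17,6→47,e→46,a→49 47:2→17,d→17,6→47,e→47,a→17 48:2→66,d→48,6→22,e→46,a→25 49:2→49,d→17,6→47,e→49,a→17 50:2→50,d→69,6→22,e→49,a→17 51:2→70,d→51,6→22,e→71,a→69 52:2→72,d→51,6→22,e→23,a→52 53:2→53,d→66,6→22,e→23,a→73 54:2→54,d→51,6→22,e→46,a→50 55:2→55,d→74,6→30,e→55,a→55 56:2→56,d→54,6→30,e→56,a→61 57:2→57,d→51,6→30,e→57,a→62 58:2→75,d→42,6→12,e→58,a→40 59:2→59,d→66,6→30,e→76,a→77 60:2→76,d→58,6→12,e→60,a→39 61:2→61,d→50,6→30,e→61,a→17 62:2→62,d→69,6→30,e→62,a→17 63:2→78,d→63,6→12,e→63,a→17 64:2→64,d→70,6→17,e→64,a→78 65:2→65,d→79,6→30,e→65,a→80 66:2→66,d→66,6→22,e→46,a→81 67:2→67,d→82,6→30,e→67,a→83 68:2→68,d→84,6→47,e→83,a→68 69:2→85,d→69,6→22,e→86,a→17 70:2→70,d→70,6→17,e→87,a→85 71:2→87,d→17,6→47,e→71,a→86 72:2→72,d→79,6→22,e→23,a→88 73:2→73,d→84,6→47,e→23,a→73 74:2→82,d→51,6→22,e→46,a→50 75:2→75,d→79,6→30,e→75,a→89 76:2→76,d→82,6→30,e→76,a→90 77:2→77,d→81,6→47,e→90,a→17 78:2→78,d→85,6→17,e→78,a→17 79:2→70,d→79,6→22,e→71,a→91 80:2→80,d→92,6→47,e→80,a→80 81:2→81,d→81,6→47,e→49,a→17 82:2→82,d→79,6→22,e→46,a→93 83:2→83,d→94,6→47,e→83,a→83 84:2→84,d→84,6→47,e→46,a→81 85:2→85,d→85,6→17,e→95,a→17 86:2→95,d→17,6→47,e→86,a→17 87:2→87,d→17,6→17,e→87,a→95 88:2→88,d→92,6→47,e→23,a→88 89:2→89,d→91,6→47,e→89,a→17 90:2→90,d→93,6→47,e→90,a→17 91:2→85,d→91,6→47,e→86,a→17 92:2→70,d→92,6→47,e→71,a→91 93:2→93,d→91,6→47,e→49,a→17 94:2→94,d→92,6→47,e→46,a→93 95:2→95,d→17,6→17,e→95,a→17 (ε-aug+det+¬).
'6a': |S_i|=[118, 34, 2] end={s11,s111} ∉↓L; 2/2 single-dels accept.
'd62': run [118, 106, 11, 1] end={s11} rej; 3/3 single-dels accept.
'2ded': |S_i|=[118, 91, 50, 16, 2] end={s11,s49} ∉↓L; 4/4 deletions ∈↓L.
'ddaa': run [118, 106, 71, 36, 2] end={s11,s111} — reject; 4/4 single-dels accept.
'edd26': |S_i|=[118, 81, 57, 27, 7, 1] end={s11} rej; 5/5 del acc.
'ad2a6d': run [118, 99, 80, 63, 33, 3, 2] end={s11,s49} — reject; 6/6 single-dels accept.
6 words, ⪯-incomp.
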